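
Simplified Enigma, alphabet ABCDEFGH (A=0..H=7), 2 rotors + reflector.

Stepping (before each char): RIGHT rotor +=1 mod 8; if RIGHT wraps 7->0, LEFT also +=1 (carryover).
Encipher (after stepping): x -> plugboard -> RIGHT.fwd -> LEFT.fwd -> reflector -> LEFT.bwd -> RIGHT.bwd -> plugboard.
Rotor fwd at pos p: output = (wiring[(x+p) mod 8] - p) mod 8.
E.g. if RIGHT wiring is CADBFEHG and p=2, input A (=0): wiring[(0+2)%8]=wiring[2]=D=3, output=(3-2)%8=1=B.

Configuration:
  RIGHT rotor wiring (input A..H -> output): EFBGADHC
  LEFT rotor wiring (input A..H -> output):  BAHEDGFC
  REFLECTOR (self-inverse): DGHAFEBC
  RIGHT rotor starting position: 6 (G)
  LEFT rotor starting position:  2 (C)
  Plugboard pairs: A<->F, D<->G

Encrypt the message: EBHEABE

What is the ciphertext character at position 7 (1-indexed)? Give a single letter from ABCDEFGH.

Char 1 ('E'): step: R->7, L=2; E->plug->E->R->H->L->G->refl->B->L'->C->R'->D->plug->G
Char 2 ('B'): step: R->0, L->3 (L advanced); B->plug->B->R->F->L->G->refl->B->L'->A->R'->E->plug->E
Char 3 ('H'): step: R->1, L=3; H->plug->H->R->D->L->C->refl->H->L'->E->R'->A->plug->F
Char 4 ('E'): step: R->2, L=3; E->plug->E->R->F->L->G->refl->B->L'->A->R'->F->plug->A
Char 5 ('A'): step: R->3, L=3; A->plug->F->R->B->L->A->refl->D->L'->C->R'->G->plug->D
Char 6 ('B'): step: R->4, L=3; B->plug->B->R->H->L->E->refl->F->L'->G->R'->D->plug->G
Char 7 ('E'): step: R->5, L=3; E->plug->E->R->A->L->B->refl->G->L'->F->R'->C->plug->C

C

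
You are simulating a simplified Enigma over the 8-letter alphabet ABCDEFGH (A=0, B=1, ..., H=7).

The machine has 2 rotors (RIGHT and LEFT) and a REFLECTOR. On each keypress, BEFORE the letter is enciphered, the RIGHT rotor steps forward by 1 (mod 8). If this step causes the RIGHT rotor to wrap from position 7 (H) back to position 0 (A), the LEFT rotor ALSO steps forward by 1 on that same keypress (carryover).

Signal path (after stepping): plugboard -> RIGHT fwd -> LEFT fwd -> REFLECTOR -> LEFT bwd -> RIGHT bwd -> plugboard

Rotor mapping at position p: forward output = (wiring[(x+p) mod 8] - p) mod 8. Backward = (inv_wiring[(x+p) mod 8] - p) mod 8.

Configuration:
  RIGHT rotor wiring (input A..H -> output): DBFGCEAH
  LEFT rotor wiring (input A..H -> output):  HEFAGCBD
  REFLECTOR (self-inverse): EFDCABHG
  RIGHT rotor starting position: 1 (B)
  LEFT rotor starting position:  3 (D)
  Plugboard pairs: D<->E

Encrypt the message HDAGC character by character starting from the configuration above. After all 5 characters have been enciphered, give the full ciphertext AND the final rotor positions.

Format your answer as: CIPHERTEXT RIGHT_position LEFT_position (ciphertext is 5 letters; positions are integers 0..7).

Answer: GEBAG 6 3

Derivation:
Char 1 ('H'): step: R->2, L=3; H->plug->H->R->H->L->C->refl->D->L'->B->R'->G->plug->G
Char 2 ('D'): step: R->3, L=3; D->plug->E->R->E->L->A->refl->E->L'->F->R'->D->plug->E
Char 3 ('A'): step: R->4, L=3; A->plug->A->R->G->L->B->refl->F->L'->A->R'->B->plug->B
Char 4 ('G'): step: R->5, L=3; G->plug->G->R->B->L->D->refl->C->L'->H->R'->A->plug->A
Char 5 ('C'): step: R->6, L=3; C->plug->C->R->F->L->E->refl->A->L'->E->R'->G->plug->G
Final: ciphertext=GEBAG, RIGHT=6, LEFT=3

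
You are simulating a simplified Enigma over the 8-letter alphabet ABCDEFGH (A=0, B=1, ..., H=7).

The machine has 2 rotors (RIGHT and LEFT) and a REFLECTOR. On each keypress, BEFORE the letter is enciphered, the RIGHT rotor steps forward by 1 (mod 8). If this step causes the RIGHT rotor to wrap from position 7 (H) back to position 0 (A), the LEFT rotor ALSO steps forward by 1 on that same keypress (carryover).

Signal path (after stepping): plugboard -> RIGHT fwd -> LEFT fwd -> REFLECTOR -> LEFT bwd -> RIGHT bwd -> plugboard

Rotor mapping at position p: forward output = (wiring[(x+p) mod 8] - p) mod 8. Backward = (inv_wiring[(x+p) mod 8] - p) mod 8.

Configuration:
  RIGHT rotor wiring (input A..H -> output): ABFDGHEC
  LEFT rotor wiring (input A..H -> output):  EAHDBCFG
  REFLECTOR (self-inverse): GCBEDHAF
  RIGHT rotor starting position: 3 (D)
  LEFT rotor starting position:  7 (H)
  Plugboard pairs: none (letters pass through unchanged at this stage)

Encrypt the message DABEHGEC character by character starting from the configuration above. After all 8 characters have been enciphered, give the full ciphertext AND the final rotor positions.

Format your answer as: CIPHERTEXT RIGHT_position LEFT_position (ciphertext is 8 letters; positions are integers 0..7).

Char 1 ('D'): step: R->4, L=7; D->plug->D->R->G->L->D->refl->E->L'->E->R'->E->plug->E
Char 2 ('A'): step: R->5, L=7; A->plug->A->R->C->L->B->refl->C->L'->F->R'->C->plug->C
Char 3 ('B'): step: R->6, L=7; B->plug->B->R->E->L->E->refl->D->L'->G->R'->A->plug->A
Char 4 ('E'): step: R->7, L=7; E->plug->E->R->E->L->E->refl->D->L'->G->R'->D->plug->D
Char 5 ('H'): step: R->0, L->0 (L advanced); H->plug->H->R->C->L->H->refl->F->L'->G->R'->E->plug->E
Char 6 ('G'): step: R->1, L=0; G->plug->G->R->B->L->A->refl->G->L'->H->R'->H->plug->H
Char 7 ('E'): step: R->2, L=0; E->plug->E->R->C->L->H->refl->F->L'->G->R'->G->plug->G
Char 8 ('C'): step: R->3, L=0; C->plug->C->R->E->L->B->refl->C->L'->F->R'->F->plug->F
Final: ciphertext=ECADEHGF, RIGHT=3, LEFT=0

Answer: ECADEHGF 3 0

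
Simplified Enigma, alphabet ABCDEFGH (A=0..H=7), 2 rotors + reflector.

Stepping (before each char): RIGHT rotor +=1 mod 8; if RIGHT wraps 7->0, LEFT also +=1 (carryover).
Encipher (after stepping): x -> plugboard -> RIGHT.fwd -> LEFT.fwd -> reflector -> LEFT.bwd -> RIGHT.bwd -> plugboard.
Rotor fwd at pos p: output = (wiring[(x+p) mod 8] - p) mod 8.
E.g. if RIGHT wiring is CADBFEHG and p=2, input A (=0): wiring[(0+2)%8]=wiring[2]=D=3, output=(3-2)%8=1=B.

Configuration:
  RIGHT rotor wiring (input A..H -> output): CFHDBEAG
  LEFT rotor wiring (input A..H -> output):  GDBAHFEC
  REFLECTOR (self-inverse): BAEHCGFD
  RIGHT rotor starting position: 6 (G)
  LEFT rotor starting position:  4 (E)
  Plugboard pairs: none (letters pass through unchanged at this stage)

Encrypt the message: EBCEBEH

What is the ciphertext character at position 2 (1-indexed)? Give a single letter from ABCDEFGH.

Char 1 ('E'): step: R->7, L=4; E->plug->E->R->E->L->C->refl->E->L'->H->R'->A->plug->A
Char 2 ('B'): step: R->0, L->5 (L advanced); B->plug->B->R->F->L->E->refl->C->L'->H->R'->C->plug->C

C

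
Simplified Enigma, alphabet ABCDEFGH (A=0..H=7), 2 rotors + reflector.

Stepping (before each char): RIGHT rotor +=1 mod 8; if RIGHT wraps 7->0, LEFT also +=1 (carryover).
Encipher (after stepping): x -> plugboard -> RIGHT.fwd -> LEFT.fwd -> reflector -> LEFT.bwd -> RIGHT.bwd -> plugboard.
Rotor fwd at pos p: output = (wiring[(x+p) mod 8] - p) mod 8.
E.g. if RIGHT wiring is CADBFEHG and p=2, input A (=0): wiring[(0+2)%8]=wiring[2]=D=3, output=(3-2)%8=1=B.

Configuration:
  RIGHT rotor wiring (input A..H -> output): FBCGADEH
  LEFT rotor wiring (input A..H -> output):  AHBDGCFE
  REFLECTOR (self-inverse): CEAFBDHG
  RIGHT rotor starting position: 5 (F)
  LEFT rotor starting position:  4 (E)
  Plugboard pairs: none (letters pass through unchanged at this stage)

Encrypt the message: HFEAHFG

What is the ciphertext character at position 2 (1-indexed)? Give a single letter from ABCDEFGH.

Char 1 ('H'): step: R->6, L=4; H->plug->H->R->F->L->D->refl->F->L'->G->R'->A->plug->A
Char 2 ('F'): step: R->7, L=4; F->plug->F->R->B->L->G->refl->H->L'->H->R'->E->plug->E

E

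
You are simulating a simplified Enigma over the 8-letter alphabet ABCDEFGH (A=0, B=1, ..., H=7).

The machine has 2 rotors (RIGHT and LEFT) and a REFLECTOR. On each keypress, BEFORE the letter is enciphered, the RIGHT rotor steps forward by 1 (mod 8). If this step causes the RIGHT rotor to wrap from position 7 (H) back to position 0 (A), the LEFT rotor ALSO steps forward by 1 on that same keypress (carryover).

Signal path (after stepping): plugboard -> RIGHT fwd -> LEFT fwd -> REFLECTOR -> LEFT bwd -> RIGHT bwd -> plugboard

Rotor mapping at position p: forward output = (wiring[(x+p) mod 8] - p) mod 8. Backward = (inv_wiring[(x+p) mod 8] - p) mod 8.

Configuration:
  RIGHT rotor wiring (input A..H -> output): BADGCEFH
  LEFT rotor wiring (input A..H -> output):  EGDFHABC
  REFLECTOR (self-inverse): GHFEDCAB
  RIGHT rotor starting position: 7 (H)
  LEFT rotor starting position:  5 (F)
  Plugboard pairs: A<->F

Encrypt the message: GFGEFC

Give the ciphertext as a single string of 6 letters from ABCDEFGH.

Answer: DABBEE

Derivation:
Char 1 ('G'): step: R->0, L->6 (L advanced); G->plug->G->R->F->L->H->refl->B->L'->G->R'->D->plug->D
Char 2 ('F'): step: R->1, L=6; F->plug->A->R->H->L->C->refl->F->L'->E->R'->F->plug->A
Char 3 ('G'): step: R->2, L=6; G->plug->G->R->H->L->C->refl->F->L'->E->R'->B->plug->B
Char 4 ('E'): step: R->3, L=6; E->plug->E->R->E->L->F->refl->C->L'->H->R'->B->plug->B
Char 5 ('F'): step: R->4, L=6; F->plug->A->R->G->L->B->refl->H->L'->F->R'->E->plug->E
Char 6 ('C'): step: R->5, L=6; C->plug->C->R->C->L->G->refl->A->L'->D->R'->E->plug->E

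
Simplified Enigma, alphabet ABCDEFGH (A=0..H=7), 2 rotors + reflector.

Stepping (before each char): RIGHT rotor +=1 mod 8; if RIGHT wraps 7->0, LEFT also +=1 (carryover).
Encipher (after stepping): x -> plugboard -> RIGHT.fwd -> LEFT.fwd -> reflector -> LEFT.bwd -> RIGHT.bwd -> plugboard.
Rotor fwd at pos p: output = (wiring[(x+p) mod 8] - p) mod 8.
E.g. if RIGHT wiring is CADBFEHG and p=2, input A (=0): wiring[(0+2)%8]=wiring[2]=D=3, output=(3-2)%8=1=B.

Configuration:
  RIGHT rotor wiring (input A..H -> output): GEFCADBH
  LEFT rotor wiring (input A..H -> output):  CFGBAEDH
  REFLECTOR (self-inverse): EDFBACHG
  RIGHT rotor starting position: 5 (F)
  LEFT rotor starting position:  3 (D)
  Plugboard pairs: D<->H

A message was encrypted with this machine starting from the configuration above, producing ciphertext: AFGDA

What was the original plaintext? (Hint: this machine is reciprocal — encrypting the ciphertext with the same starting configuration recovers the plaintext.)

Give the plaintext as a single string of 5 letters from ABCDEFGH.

Char 1 ('A'): step: R->6, L=3; A->plug->A->R->D->L->A->refl->E->L'->E->R'->F->plug->F
Char 2 ('F'): step: R->7, L=3; F->plug->F->R->B->L->F->refl->C->L'->G->R'->D->plug->H
Char 3 ('G'): step: R->0, L->4 (L advanced); G->plug->G->R->B->L->A->refl->E->L'->A->R'->E->plug->E
Char 4 ('D'): step: R->1, L=4; D->plug->H->R->F->L->B->refl->D->L'->D->R'->A->plug->A
Char 5 ('A'): step: R->2, L=4; A->plug->A->R->D->L->D->refl->B->L'->F->R'->F->plug->F

Answer: FHEAF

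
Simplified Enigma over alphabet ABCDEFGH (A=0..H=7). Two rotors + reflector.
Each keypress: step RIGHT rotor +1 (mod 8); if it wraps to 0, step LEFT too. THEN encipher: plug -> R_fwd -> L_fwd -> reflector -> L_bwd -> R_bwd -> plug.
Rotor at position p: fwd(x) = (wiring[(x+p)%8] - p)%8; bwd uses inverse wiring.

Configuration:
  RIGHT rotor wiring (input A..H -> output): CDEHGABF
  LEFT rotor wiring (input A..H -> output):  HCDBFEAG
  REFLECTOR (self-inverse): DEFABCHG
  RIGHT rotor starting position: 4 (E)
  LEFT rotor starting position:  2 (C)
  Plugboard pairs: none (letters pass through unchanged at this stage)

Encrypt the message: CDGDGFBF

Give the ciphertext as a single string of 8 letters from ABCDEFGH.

Answer: DGCCEHHB

Derivation:
Char 1 ('C'): step: R->5, L=2; C->plug->C->R->A->L->B->refl->E->L'->F->R'->D->plug->D
Char 2 ('D'): step: R->6, L=2; D->plug->D->R->F->L->E->refl->B->L'->A->R'->G->plug->G
Char 3 ('G'): step: R->7, L=2; G->plug->G->R->B->L->H->refl->G->L'->E->R'->C->plug->C
Char 4 ('D'): step: R->0, L->3 (L advanced); D->plug->D->R->H->L->A->refl->D->L'->E->R'->C->plug->C
Char 5 ('G'): step: R->1, L=3; G->plug->G->R->E->L->D->refl->A->L'->H->R'->E->plug->E
Char 6 ('F'): step: R->2, L=3; F->plug->F->R->D->L->F->refl->C->L'->B->R'->H->plug->H
Char 7 ('B'): step: R->3, L=3; B->plug->B->R->D->L->F->refl->C->L'->B->R'->H->plug->H
Char 8 ('F'): step: R->4, L=3; F->plug->F->R->H->L->A->refl->D->L'->E->R'->B->plug->B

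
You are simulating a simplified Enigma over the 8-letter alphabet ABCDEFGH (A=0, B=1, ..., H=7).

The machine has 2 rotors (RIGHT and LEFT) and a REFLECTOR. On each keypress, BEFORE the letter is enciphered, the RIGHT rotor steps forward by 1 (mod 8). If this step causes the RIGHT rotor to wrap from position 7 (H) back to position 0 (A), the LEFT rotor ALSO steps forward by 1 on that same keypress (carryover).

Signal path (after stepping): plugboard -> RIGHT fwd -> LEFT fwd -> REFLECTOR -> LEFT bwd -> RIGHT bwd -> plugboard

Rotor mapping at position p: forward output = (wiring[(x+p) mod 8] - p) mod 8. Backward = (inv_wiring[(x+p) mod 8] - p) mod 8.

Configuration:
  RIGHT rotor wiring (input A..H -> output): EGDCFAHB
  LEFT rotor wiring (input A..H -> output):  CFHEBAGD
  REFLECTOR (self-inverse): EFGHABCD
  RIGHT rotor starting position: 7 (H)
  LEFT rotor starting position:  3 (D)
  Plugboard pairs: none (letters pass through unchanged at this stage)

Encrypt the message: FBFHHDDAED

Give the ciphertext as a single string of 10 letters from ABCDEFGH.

Answer: EDACCEEDDE

Derivation:
Char 1 ('F'): step: R->0, L->4 (L advanced); F->plug->F->R->A->L->F->refl->B->L'->F->R'->E->plug->E
Char 2 ('B'): step: R->1, L=4; B->plug->B->R->C->L->C->refl->G->L'->E->R'->D->plug->D
Char 3 ('F'): step: R->2, L=4; F->plug->F->R->H->L->A->refl->E->L'->B->R'->A->plug->A
Char 4 ('H'): step: R->3, L=4; H->plug->H->R->A->L->F->refl->B->L'->F->R'->C->plug->C
Char 5 ('H'): step: R->4, L=4; H->plug->H->R->G->L->D->refl->H->L'->D->R'->C->plug->C
Char 6 ('D'): step: R->5, L=4; D->plug->D->R->H->L->A->refl->E->L'->B->R'->E->plug->E
Char 7 ('D'): step: R->6, L=4; D->plug->D->R->A->L->F->refl->B->L'->F->R'->E->plug->E
Char 8 ('A'): step: R->7, L=4; A->plug->A->R->C->L->C->refl->G->L'->E->R'->D->plug->D
Char 9 ('E'): step: R->0, L->5 (L advanced); E->plug->E->R->F->L->C->refl->G->L'->C->R'->D->plug->D
Char 10 ('D'): step: R->1, L=5; D->plug->D->R->E->L->A->refl->E->L'->H->R'->E->plug->E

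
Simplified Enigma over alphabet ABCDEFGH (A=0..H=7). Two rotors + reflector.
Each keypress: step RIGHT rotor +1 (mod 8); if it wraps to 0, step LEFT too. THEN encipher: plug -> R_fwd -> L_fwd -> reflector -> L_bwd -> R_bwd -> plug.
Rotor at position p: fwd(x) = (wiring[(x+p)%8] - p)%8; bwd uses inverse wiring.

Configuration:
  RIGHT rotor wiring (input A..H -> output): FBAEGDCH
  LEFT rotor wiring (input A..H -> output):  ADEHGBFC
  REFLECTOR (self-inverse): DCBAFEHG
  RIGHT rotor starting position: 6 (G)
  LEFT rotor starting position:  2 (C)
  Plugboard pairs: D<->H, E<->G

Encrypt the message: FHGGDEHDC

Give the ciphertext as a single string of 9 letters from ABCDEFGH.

Answer: AEDFCABEE

Derivation:
Char 1 ('F'): step: R->7, L=2; F->plug->F->R->H->L->B->refl->C->L'->A->R'->A->plug->A
Char 2 ('H'): step: R->0, L->3 (L advanced); H->plug->D->R->E->L->H->refl->G->L'->C->R'->G->plug->E
Char 3 ('G'): step: R->1, L=3; G->plug->E->R->C->L->G->refl->H->L'->E->R'->H->plug->D
Char 4 ('G'): step: R->2, L=3; G->plug->E->R->A->L->E->refl->F->L'->F->R'->F->plug->F
Char 5 ('D'): step: R->3, L=3; D->plug->H->R->F->L->F->refl->E->L'->A->R'->C->plug->C
Char 6 ('E'): step: R->4, L=3; E->plug->G->R->E->L->H->refl->G->L'->C->R'->A->plug->A
Char 7 ('H'): step: R->5, L=3; H->plug->D->R->A->L->E->refl->F->L'->F->R'->B->plug->B
Char 8 ('D'): step: R->6, L=3; D->plug->H->R->F->L->F->refl->E->L'->A->R'->G->plug->E
Char 9 ('C'): step: R->7, L=3; C->plug->C->R->C->L->G->refl->H->L'->E->R'->G->plug->E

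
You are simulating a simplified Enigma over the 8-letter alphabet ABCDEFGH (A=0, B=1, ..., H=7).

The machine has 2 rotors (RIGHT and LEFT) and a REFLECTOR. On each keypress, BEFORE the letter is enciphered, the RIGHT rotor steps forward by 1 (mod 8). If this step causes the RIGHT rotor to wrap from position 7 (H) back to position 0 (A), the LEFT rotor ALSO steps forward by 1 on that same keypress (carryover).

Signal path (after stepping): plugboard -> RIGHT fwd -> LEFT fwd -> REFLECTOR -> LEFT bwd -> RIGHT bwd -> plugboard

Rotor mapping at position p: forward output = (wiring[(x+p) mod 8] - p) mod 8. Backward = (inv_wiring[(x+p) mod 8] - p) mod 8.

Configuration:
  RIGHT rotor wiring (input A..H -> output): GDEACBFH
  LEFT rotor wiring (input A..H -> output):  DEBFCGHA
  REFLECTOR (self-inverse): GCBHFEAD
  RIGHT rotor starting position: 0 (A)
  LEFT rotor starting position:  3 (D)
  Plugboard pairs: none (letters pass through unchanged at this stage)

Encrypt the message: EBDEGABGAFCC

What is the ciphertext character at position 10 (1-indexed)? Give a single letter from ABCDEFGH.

Char 1 ('E'): step: R->1, L=3; E->plug->E->R->A->L->C->refl->B->L'->G->R'->G->plug->G
Char 2 ('B'): step: R->2, L=3; B->plug->B->R->G->L->B->refl->C->L'->A->R'->C->plug->C
Char 3 ('D'): step: R->3, L=3; D->plug->D->R->C->L->D->refl->H->L'->B->R'->H->plug->H
Char 4 ('E'): step: R->4, L=3; E->plug->E->R->C->L->D->refl->H->L'->B->R'->C->plug->C
Char 5 ('G'): step: R->5, L=3; G->plug->G->R->D->L->E->refl->F->L'->E->R'->A->plug->A
Char 6 ('A'): step: R->6, L=3; A->plug->A->R->H->L->G->refl->A->L'->F->R'->D->plug->D
Char 7 ('B'): step: R->7, L=3; B->plug->B->R->H->L->G->refl->A->L'->F->R'->D->plug->D
Char 8 ('G'): step: R->0, L->4 (L advanced); G->plug->G->R->F->L->A->refl->G->L'->A->R'->D->plug->D
Char 9 ('A'): step: R->1, L=4; A->plug->A->R->C->L->D->refl->H->L'->E->R'->F->plug->F
Char 10 ('F'): step: R->2, L=4; F->plug->F->R->F->L->A->refl->G->L'->A->R'->C->plug->C

C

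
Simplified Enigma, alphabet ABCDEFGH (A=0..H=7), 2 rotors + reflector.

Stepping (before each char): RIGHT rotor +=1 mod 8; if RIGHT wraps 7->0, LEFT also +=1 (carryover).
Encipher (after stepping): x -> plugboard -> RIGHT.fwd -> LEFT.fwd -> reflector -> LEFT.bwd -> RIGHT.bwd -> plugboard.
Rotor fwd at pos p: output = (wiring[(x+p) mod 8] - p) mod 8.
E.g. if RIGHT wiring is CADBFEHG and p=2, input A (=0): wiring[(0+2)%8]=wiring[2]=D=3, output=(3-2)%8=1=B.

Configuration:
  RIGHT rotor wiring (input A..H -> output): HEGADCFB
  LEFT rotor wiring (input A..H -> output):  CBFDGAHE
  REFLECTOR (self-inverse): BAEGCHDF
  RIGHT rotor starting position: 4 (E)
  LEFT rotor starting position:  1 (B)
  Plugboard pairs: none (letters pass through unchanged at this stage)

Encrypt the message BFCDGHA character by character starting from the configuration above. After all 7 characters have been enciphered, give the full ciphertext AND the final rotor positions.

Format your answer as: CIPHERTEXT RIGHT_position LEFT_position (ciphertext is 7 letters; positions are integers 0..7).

Answer: ECHEAGD 3 2

Derivation:
Char 1 ('B'): step: R->5, L=1; B->plug->B->R->A->L->A->refl->B->L'->H->R'->E->plug->E
Char 2 ('F'): step: R->6, L=1; F->plug->F->R->C->L->C->refl->E->L'->B->R'->C->plug->C
Char 3 ('C'): step: R->7, L=1; C->plug->C->R->F->L->G->refl->D->L'->G->R'->H->plug->H
Char 4 ('D'): step: R->0, L->2 (L advanced); D->plug->D->R->A->L->D->refl->G->L'->D->R'->E->plug->E
Char 5 ('G'): step: R->1, L=2; G->plug->G->R->A->L->D->refl->G->L'->D->R'->A->plug->A
Char 6 ('H'): step: R->2, L=2; H->plug->H->R->C->L->E->refl->C->L'->F->R'->G->plug->G
Char 7 ('A'): step: R->3, L=2; A->plug->A->R->F->L->C->refl->E->L'->C->R'->D->plug->D
Final: ciphertext=ECHEAGD, RIGHT=3, LEFT=2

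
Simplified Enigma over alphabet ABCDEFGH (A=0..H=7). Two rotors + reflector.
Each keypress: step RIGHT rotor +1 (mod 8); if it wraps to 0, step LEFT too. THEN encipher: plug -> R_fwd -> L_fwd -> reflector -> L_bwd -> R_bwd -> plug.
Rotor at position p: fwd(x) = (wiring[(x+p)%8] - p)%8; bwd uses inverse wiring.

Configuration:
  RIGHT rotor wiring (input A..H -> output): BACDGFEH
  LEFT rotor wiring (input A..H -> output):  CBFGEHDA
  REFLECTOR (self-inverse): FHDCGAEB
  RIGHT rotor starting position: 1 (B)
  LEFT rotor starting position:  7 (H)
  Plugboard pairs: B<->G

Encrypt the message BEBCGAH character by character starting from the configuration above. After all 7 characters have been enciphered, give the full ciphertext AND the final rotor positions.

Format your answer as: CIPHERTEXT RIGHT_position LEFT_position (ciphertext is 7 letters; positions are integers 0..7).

Char 1 ('B'): step: R->2, L=7; B->plug->G->R->H->L->E->refl->G->L'->D->R'->D->plug->D
Char 2 ('E'): step: R->3, L=7; E->plug->E->R->E->L->H->refl->B->L'->A->R'->A->plug->A
Char 3 ('B'): step: R->4, L=7; B->plug->G->R->G->L->A->refl->F->L'->F->R'->E->plug->E
Char 4 ('C'): step: R->5, L=7; C->plug->C->R->C->L->C->refl->D->L'->B->R'->H->plug->H
Char 5 ('G'): step: R->6, L=7; G->plug->B->R->B->L->D->refl->C->L'->C->R'->D->plug->D
Char 6 ('A'): step: R->7, L=7; A->plug->A->R->A->L->B->refl->H->L'->E->R'->E->plug->E
Char 7 ('H'): step: R->0, L->0 (L advanced); H->plug->H->R->H->L->A->refl->F->L'->C->R'->C->plug->C
Final: ciphertext=DAEHDEC, RIGHT=0, LEFT=0

Answer: DAEHDEC 0 0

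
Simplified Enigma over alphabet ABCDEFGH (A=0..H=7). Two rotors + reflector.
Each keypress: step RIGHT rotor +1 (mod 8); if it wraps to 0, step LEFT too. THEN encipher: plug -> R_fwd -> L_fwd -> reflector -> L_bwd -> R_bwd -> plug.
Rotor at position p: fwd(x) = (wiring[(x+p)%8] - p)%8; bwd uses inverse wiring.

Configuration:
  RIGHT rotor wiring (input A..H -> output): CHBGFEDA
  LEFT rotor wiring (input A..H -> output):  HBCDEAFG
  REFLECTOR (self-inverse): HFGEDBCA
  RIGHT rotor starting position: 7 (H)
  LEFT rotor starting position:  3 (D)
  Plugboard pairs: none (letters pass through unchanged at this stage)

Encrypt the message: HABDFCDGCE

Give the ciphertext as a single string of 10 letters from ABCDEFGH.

Answer: BEEFEBCDBA

Derivation:
Char 1 ('H'): step: R->0, L->4 (L advanced); H->plug->H->R->A->L->A->refl->H->L'->H->R'->B->plug->B
Char 2 ('A'): step: R->1, L=4; A->plug->A->R->G->L->G->refl->C->L'->D->R'->E->plug->E
Char 3 ('B'): step: R->2, L=4; B->plug->B->R->E->L->D->refl->E->L'->B->R'->E->plug->E
Char 4 ('D'): step: R->3, L=4; D->plug->D->R->A->L->A->refl->H->L'->H->R'->F->plug->F
Char 5 ('F'): step: R->4, L=4; F->plug->F->R->D->L->C->refl->G->L'->G->R'->E->plug->E
Char 6 ('C'): step: R->5, L=4; C->plug->C->R->D->L->C->refl->G->L'->G->R'->B->plug->B
Char 7 ('D'): step: R->6, L=4; D->plug->D->R->B->L->E->refl->D->L'->E->R'->C->plug->C
Char 8 ('G'): step: R->7, L=4; G->plug->G->R->F->L->F->refl->B->L'->C->R'->D->plug->D
Char 9 ('C'): step: R->0, L->5 (L advanced); C->plug->C->R->B->L->A->refl->H->L'->H->R'->B->plug->B
Char 10 ('E'): step: R->1, L=5; E->plug->E->R->D->L->C->refl->G->L'->G->R'->A->plug->A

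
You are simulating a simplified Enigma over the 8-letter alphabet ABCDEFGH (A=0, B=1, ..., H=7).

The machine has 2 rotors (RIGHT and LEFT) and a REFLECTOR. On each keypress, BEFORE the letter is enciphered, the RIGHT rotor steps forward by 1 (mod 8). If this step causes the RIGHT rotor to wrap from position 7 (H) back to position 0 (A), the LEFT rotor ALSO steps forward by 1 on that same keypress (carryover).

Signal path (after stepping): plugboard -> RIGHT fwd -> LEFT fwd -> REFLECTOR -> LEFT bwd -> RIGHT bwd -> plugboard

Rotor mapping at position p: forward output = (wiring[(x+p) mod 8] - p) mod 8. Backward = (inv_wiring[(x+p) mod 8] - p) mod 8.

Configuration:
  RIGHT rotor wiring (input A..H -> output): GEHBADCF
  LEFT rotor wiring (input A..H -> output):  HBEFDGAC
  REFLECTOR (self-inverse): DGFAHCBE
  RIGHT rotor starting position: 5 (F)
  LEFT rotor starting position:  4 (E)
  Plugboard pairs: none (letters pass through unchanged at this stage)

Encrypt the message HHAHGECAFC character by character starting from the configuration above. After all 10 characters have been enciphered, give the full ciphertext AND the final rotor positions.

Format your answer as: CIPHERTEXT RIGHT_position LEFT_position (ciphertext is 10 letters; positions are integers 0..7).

Answer: EBDGAFDDGG 7 5

Derivation:
Char 1 ('H'): step: R->6, L=4; H->plug->H->R->F->L->F->refl->C->L'->B->R'->E->plug->E
Char 2 ('H'): step: R->7, L=4; H->plug->H->R->D->L->G->refl->B->L'->H->R'->B->plug->B
Char 3 ('A'): step: R->0, L->5 (L advanced); A->plug->A->R->G->L->A->refl->D->L'->B->R'->D->plug->D
Char 4 ('H'): step: R->1, L=5; H->plug->H->R->F->L->H->refl->E->L'->E->R'->G->plug->G
Char 5 ('G'): step: R->2, L=5; G->plug->G->R->E->L->E->refl->H->L'->F->R'->A->plug->A
Char 6 ('E'): step: R->3, L=5; E->plug->E->R->C->L->F->refl->C->L'->D->R'->F->plug->F
Char 7 ('C'): step: R->4, L=5; C->plug->C->R->G->L->A->refl->D->L'->B->R'->D->plug->D
Char 8 ('A'): step: R->5, L=5; A->plug->A->R->G->L->A->refl->D->L'->B->R'->D->plug->D
Char 9 ('F'): step: R->6, L=5; F->plug->F->R->D->L->C->refl->F->L'->C->R'->G->plug->G
Char 10 ('C'): step: R->7, L=5; C->plug->C->R->F->L->H->refl->E->L'->E->R'->G->plug->G
Final: ciphertext=EBDGAFDDGG, RIGHT=7, LEFT=5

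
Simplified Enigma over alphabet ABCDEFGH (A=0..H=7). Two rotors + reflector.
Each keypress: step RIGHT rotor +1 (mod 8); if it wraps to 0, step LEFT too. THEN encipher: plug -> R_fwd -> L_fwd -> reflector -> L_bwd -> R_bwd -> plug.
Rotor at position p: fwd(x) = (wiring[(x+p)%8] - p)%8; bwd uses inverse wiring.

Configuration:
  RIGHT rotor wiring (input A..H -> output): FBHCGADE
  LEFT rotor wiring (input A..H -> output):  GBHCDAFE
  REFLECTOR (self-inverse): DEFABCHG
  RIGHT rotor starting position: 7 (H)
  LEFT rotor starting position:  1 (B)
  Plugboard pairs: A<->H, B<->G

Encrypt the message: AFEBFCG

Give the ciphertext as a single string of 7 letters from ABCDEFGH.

Answer: GGCFDHA

Derivation:
Char 1 ('A'): step: R->0, L->2 (L advanced); A->plug->H->R->E->L->D->refl->A->L'->B->R'->B->plug->G
Char 2 ('F'): step: R->1, L=2; F->plug->F->R->C->L->B->refl->E->L'->G->R'->B->plug->G
Char 3 ('E'): step: R->2, L=2; E->plug->E->R->B->L->A->refl->D->L'->E->R'->C->plug->C
Char 4 ('B'): step: R->3, L=2; B->plug->G->R->G->L->E->refl->B->L'->C->R'->F->plug->F
Char 5 ('F'): step: R->4, L=2; F->plug->F->R->F->L->C->refl->F->L'->A->R'->D->plug->D
Char 6 ('C'): step: R->5, L=2; C->plug->C->R->H->L->H->refl->G->L'->D->R'->A->plug->H
Char 7 ('G'): step: R->6, L=2; G->plug->B->R->G->L->E->refl->B->L'->C->R'->H->plug->A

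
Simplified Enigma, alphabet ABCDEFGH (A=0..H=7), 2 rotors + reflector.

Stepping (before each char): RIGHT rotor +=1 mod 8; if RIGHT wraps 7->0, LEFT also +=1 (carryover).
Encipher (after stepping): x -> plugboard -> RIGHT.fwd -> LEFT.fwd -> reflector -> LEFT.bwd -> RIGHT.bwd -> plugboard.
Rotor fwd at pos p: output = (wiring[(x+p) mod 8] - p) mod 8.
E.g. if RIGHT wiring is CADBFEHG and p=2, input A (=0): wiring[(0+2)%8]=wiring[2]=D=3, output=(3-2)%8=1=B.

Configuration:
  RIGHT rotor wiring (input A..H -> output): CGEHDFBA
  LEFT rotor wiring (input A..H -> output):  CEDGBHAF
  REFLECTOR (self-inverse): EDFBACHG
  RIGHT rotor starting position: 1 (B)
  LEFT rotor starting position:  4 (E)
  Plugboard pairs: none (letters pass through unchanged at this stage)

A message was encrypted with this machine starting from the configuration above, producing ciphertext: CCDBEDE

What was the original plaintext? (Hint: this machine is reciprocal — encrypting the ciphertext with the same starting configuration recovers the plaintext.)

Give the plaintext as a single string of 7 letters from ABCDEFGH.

Char 1 ('C'): step: R->2, L=4; C->plug->C->R->B->L->D->refl->B->L'->D->R'->D->plug->D
Char 2 ('C'): step: R->3, L=4; C->plug->C->R->C->L->E->refl->A->L'->F->R'->E->plug->E
Char 3 ('D'): step: R->4, L=4; D->plug->D->R->E->L->G->refl->H->L'->G->R'->E->plug->E
Char 4 ('B'): step: R->5, L=4; B->plug->B->R->E->L->G->refl->H->L'->G->R'->H->plug->H
Char 5 ('E'): step: R->6, L=4; E->plug->E->R->G->L->H->refl->G->L'->E->R'->C->plug->C
Char 6 ('D'): step: R->7, L=4; D->plug->D->R->F->L->A->refl->E->L'->C->R'->H->plug->H
Char 7 ('E'): step: R->0, L->5 (L advanced); E->plug->E->R->D->L->F->refl->C->L'->A->R'->H->plug->H

Answer: DEEHCHH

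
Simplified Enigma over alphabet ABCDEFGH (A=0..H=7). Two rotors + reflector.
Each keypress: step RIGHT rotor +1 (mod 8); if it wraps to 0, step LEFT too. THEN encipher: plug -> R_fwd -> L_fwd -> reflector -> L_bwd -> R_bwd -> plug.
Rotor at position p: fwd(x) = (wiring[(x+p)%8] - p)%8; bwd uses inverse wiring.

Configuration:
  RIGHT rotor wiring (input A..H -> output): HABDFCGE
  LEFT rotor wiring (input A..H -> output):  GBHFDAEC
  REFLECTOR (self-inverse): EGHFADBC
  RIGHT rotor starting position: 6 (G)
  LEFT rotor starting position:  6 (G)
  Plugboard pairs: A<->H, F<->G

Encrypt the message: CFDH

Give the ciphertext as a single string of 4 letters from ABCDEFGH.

Answer: DAAD

Derivation:
Char 1 ('C'): step: R->7, L=6; C->plug->C->R->B->L->E->refl->A->L'->C->R'->D->plug->D
Char 2 ('F'): step: R->0, L->7 (L advanced); F->plug->G->R->G->L->B->refl->G->L'->E->R'->H->plug->A
Char 3 ('D'): step: R->1, L=7; D->plug->D->R->E->L->G->refl->B->L'->G->R'->H->plug->A
Char 4 ('H'): step: R->2, L=7; H->plug->A->R->H->L->F->refl->D->L'->A->R'->D->plug->D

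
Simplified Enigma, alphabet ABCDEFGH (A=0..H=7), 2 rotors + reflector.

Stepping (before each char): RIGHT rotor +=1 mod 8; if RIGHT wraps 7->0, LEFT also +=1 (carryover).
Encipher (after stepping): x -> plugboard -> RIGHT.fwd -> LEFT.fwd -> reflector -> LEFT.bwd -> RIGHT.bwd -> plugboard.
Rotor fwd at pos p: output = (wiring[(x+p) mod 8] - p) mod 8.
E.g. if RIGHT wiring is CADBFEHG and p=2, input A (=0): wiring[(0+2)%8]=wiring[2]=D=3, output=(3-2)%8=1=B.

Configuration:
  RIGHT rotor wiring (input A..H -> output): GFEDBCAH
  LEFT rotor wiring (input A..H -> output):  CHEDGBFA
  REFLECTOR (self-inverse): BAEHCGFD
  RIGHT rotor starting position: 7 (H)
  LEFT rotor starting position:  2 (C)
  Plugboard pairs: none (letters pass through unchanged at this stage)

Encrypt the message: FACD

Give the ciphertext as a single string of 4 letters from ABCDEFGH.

Answer: CCDH

Derivation:
Char 1 ('F'): step: R->0, L->3 (L advanced); F->plug->F->R->C->L->G->refl->F->L'->E->R'->C->plug->C
Char 2 ('A'): step: R->1, L=3; A->plug->A->R->E->L->F->refl->G->L'->C->R'->C->plug->C
Char 3 ('C'): step: R->2, L=3; C->plug->C->R->H->L->B->refl->A->L'->A->R'->D->plug->D
Char 4 ('D'): step: R->3, L=3; D->plug->D->R->F->L->H->refl->D->L'->B->R'->H->plug->H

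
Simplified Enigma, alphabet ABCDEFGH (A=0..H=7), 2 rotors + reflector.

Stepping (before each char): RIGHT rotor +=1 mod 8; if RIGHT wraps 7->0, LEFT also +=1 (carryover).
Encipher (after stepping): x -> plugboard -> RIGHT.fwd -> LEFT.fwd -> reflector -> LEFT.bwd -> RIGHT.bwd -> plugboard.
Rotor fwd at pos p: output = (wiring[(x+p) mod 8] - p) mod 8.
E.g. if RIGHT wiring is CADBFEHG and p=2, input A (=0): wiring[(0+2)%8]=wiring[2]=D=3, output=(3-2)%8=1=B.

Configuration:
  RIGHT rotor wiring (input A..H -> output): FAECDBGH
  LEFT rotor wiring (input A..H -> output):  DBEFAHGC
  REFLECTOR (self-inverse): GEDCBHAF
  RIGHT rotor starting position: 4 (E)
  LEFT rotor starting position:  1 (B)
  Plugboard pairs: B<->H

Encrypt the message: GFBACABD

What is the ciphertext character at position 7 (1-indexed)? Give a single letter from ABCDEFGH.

Char 1 ('G'): step: R->5, L=1; G->plug->G->R->F->L->F->refl->H->L'->D->R'->E->plug->E
Char 2 ('F'): step: R->6, L=1; F->plug->F->R->E->L->G->refl->A->L'->A->R'->A->plug->A
Char 3 ('B'): step: R->7, L=1; B->plug->H->R->H->L->C->refl->D->L'->B->R'->C->plug->C
Char 4 ('A'): step: R->0, L->2 (L advanced); A->plug->A->R->F->L->A->refl->G->L'->C->R'->D->plug->D
Char 5 ('C'): step: R->1, L=2; C->plug->C->R->B->L->D->refl->C->L'->A->R'->E->plug->E
Char 6 ('A'): step: R->2, L=2; A->plug->A->R->C->L->G->refl->A->L'->F->R'->F->plug->F
Char 7 ('B'): step: R->3, L=2; B->plug->H->R->B->L->D->refl->C->L'->A->R'->B->plug->H

H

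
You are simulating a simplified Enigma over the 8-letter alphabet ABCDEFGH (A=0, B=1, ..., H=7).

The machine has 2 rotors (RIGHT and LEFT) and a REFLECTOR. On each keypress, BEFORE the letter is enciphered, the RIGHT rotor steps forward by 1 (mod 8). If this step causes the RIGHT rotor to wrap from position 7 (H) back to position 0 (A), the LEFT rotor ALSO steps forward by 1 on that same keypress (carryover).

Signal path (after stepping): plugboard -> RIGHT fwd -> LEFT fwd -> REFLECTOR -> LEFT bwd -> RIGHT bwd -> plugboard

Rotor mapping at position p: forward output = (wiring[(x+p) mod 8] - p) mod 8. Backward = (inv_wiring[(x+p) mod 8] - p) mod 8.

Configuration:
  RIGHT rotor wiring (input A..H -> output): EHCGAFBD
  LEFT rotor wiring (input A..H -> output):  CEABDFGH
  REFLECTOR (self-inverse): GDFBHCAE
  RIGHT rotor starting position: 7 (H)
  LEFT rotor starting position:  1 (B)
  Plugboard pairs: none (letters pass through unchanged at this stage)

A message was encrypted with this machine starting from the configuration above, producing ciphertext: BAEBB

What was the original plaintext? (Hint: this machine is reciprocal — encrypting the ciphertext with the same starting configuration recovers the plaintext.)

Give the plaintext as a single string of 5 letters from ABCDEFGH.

Char 1 ('B'): step: R->0, L->2 (L advanced); B->plug->B->R->H->L->C->refl->F->L'->F->R'->F->plug->F
Char 2 ('A'): step: R->1, L=2; A->plug->A->R->G->L->A->refl->G->L'->A->R'->F->plug->F
Char 3 ('E'): step: R->2, L=2; E->plug->E->R->H->L->C->refl->F->L'->F->R'->H->plug->H
Char 4 ('B'): step: R->3, L=2; B->plug->B->R->F->L->F->refl->C->L'->H->R'->H->plug->H
Char 5 ('B'): step: R->4, L=2; B->plug->B->R->B->L->H->refl->E->L'->E->R'->A->plug->A

Answer: FFHHA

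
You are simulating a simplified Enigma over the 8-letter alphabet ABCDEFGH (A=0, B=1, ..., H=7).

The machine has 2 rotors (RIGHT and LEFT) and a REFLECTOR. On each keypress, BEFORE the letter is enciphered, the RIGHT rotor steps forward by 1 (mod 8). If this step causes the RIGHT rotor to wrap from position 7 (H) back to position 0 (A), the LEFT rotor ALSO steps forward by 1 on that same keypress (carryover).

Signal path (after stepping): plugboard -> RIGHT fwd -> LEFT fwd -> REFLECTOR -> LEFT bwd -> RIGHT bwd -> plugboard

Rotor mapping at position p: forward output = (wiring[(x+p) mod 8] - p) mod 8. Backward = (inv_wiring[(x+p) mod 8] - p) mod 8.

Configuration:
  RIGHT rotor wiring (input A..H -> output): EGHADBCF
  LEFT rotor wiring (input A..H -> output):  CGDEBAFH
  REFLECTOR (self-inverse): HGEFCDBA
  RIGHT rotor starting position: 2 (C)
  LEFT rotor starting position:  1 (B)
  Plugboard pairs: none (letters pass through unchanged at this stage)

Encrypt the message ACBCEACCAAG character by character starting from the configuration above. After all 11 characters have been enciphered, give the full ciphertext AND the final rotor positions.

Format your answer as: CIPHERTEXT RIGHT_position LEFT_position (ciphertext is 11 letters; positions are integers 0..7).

Answer: FAEBBHFDHDC 5 2

Derivation:
Char 1 ('A'): step: R->3, L=1; A->plug->A->R->F->L->E->refl->C->L'->B->R'->F->plug->F
Char 2 ('C'): step: R->4, L=1; C->plug->C->R->G->L->G->refl->B->L'->H->R'->A->plug->A
Char 3 ('B'): step: R->5, L=1; B->plug->B->R->F->L->E->refl->C->L'->B->R'->E->plug->E
Char 4 ('C'): step: R->6, L=1; C->plug->C->R->G->L->G->refl->B->L'->H->R'->B->plug->B
Char 5 ('E'): step: R->7, L=1; E->plug->E->R->B->L->C->refl->E->L'->F->R'->B->plug->B
Char 6 ('A'): step: R->0, L->2 (L advanced); A->plug->A->R->E->L->D->refl->F->L'->F->R'->H->plug->H
Char 7 ('C'): step: R->1, L=2; C->plug->C->R->H->L->E->refl->C->L'->B->R'->F->plug->F
Char 8 ('C'): step: R->2, L=2; C->plug->C->R->B->L->C->refl->E->L'->H->R'->D->plug->D
Char 9 ('A'): step: R->3, L=2; A->plug->A->R->F->L->F->refl->D->L'->E->R'->H->plug->H
Char 10 ('A'): step: R->4, L=2; A->plug->A->R->H->L->E->refl->C->L'->B->R'->D->plug->D
Char 11 ('G'): step: R->5, L=2; G->plug->G->R->D->L->G->refl->B->L'->A->R'->C->plug->C
Final: ciphertext=FAEBBHFDHDC, RIGHT=5, LEFT=2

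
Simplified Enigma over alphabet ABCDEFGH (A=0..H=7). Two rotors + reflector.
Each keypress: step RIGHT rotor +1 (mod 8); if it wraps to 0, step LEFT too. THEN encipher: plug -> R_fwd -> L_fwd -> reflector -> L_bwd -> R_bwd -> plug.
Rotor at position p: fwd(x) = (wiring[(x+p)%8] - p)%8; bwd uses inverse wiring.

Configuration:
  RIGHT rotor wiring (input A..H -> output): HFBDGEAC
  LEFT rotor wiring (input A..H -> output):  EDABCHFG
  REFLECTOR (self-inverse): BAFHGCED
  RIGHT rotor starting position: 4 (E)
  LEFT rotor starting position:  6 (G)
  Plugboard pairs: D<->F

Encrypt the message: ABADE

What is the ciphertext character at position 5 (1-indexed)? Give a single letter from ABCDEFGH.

Char 1 ('A'): step: R->5, L=6; A->plug->A->R->H->L->B->refl->A->L'->B->R'->H->plug->H
Char 2 ('B'): step: R->6, L=6; B->plug->B->R->E->L->C->refl->F->L'->D->R'->E->plug->E
Char 3 ('A'): step: R->7, L=6; A->plug->A->R->D->L->F->refl->C->L'->E->R'->E->plug->E
Char 4 ('D'): step: R->0, L->7 (L advanced); D->plug->F->R->E->L->C->refl->F->L'->B->R'->C->plug->C
Char 5 ('E'): step: R->1, L=7; E->plug->E->R->D->L->B->refl->A->L'->G->R'->H->plug->H

H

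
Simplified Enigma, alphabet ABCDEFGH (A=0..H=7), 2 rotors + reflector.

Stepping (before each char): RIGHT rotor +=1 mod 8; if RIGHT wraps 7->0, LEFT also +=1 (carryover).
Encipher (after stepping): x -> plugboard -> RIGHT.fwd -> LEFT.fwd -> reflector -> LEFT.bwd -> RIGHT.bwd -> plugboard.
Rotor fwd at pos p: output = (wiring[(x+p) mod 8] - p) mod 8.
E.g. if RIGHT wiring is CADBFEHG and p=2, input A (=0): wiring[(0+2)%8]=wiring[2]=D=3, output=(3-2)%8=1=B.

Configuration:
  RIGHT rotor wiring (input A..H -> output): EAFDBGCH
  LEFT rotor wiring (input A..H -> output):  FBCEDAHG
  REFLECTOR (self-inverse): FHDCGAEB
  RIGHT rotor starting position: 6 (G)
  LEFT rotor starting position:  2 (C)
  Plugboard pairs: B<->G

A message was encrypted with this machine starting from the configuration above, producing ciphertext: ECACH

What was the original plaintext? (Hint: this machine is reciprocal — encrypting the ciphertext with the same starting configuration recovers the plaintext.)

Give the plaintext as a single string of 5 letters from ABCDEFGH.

Answer: AADEF

Derivation:
Char 1 ('E'): step: R->7, L=2; E->plug->E->R->E->L->F->refl->A->L'->A->R'->A->plug->A
Char 2 ('C'): step: R->0, L->3 (L advanced); C->plug->C->R->F->L->C->refl->D->L'->E->R'->A->plug->A
Char 3 ('A'): step: R->1, L=3; A->plug->A->R->H->L->H->refl->B->L'->A->R'->D->plug->D
Char 4 ('C'): step: R->2, L=3; C->plug->C->R->H->L->H->refl->B->L'->A->R'->E->plug->E
Char 5 ('H'): step: R->3, L=3; H->plug->H->R->C->L->F->refl->A->L'->B->R'->F->plug->F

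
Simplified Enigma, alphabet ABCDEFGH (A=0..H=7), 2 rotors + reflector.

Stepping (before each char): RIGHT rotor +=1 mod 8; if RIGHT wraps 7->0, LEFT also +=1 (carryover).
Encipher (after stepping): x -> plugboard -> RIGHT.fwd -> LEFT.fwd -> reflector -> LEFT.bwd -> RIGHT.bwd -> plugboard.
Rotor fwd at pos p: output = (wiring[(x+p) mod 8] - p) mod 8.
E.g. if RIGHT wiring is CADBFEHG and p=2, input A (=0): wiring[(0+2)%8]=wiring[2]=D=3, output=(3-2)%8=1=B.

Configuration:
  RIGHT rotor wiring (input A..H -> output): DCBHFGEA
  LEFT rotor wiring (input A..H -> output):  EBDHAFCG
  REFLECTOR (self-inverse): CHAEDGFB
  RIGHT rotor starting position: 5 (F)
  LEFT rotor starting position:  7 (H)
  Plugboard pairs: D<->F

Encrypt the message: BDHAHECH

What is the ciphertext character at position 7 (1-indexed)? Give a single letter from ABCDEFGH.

Char 1 ('B'): step: R->6, L=7; B->plug->B->R->C->L->C->refl->A->L'->E->R'->D->plug->F
Char 2 ('D'): step: R->7, L=7; D->plug->F->R->G->L->G->refl->F->L'->B->R'->A->plug->A
Char 3 ('H'): step: R->0, L->0 (L advanced); H->plug->H->R->A->L->E->refl->D->L'->C->R'->B->plug->B
Char 4 ('A'): step: R->1, L=0; A->plug->A->R->B->L->B->refl->H->L'->D->R'->F->plug->D
Char 5 ('H'): step: R->2, L=0; H->plug->H->R->A->L->E->refl->D->L'->C->R'->E->plug->E
Char 6 ('E'): step: R->3, L=0; E->plug->E->R->F->L->F->refl->G->L'->H->R'->G->plug->G
Char 7 ('C'): step: R->4, L=0; C->plug->C->R->A->L->E->refl->D->L'->C->R'->B->plug->B

B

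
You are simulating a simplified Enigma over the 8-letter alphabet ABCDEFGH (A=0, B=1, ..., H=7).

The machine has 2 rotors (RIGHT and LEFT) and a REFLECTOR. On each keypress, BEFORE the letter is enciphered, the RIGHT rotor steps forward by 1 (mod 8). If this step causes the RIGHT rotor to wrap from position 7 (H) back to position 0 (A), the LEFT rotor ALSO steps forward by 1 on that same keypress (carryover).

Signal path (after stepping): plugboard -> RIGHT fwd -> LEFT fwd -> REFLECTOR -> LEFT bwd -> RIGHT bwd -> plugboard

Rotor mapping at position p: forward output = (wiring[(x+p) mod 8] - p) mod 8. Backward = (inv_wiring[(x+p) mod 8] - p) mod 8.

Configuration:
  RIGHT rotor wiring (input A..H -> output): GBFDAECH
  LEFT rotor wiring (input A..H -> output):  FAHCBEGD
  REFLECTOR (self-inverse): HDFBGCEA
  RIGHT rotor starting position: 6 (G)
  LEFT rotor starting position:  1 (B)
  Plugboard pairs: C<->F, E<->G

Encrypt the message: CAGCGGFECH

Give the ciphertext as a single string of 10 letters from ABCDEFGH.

Char 1 ('C'): step: R->7, L=1; C->plug->F->R->B->L->G->refl->E->L'->H->R'->B->plug->B
Char 2 ('A'): step: R->0, L->2 (L advanced); A->plug->A->R->G->L->D->refl->B->L'->F->R'->C->plug->F
Char 3 ('G'): step: R->1, L=2; G->plug->E->R->D->L->C->refl->F->L'->A->R'->A->plug->A
Char 4 ('C'): step: R->2, L=2; C->plug->F->R->F->L->B->refl->D->L'->G->R'->C->plug->F
Char 5 ('G'): step: R->3, L=2; G->plug->E->R->E->L->E->refl->G->L'->H->R'->D->plug->D
Char 6 ('G'): step: R->4, L=2; G->plug->E->R->C->L->H->refl->A->L'->B->R'->G->plug->E
Char 7 ('F'): step: R->5, L=2; F->plug->C->R->C->L->H->refl->A->L'->B->R'->D->plug->D
Char 8 ('E'): step: R->6, L=2; E->plug->G->R->C->L->H->refl->A->L'->B->R'->B->plug->B
Char 9 ('C'): step: R->7, L=2; C->plug->F->R->B->L->A->refl->H->L'->C->R'->C->plug->F
Char 10 ('H'): step: R->0, L->3 (L advanced); H->plug->H->R->H->L->E->refl->G->L'->B->R'->B->plug->B

Answer: BFAFDEDBFB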